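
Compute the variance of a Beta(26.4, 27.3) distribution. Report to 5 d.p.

0.00457

Var = αβ/[(α+β)²(α+β+1)] = (26.4×27.3)/(53.7²×54.7) = 720.72/157737.843 = 0.00457.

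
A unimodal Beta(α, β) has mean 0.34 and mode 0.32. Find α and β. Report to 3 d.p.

α = 6.120, β = 11.880

Let s = α+β. Mean gives α = μs = 0.34s; mode gives (α−1)/(s−2) = 0.32.
Substituting: 0.34s − 1 = 0.32(s−2) = 0.32s − 0.64, so 0.02s = 0.36 and s = 18.0000.
Then α = 0.34×18.0000 = 6.120 and β = s−α = 11.880.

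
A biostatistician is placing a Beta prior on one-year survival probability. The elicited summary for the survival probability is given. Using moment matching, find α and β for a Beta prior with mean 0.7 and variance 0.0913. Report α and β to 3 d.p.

Write ν = α+β; then α = μν and Var = μ(1−μ)/(ν+1).
ν = μ(1−μ)/Var − 1 = 0.21/0.0913 − 1 = 1.3001.
α = 0.7·1.3001 = 0.910, β = 0.3·1.3001 = 0.390.

α = 0.910, β = 0.390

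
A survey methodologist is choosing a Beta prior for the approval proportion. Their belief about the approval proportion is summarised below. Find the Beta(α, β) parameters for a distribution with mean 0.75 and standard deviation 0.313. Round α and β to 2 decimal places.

Variance = 0.313² = 0.097969. The moment-matching identity α+β = μ(1−μ)/Var − 1 gives
α+β = 0.1875/0.097969 − 1 = 0.9139, so α = μ·0.9139 = 0.69 and β = (1−μ)·0.9139 = 0.23.

α = 0.69, β = 0.23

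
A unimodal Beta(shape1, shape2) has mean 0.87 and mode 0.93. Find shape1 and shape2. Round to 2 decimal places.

shape1 = 12.47, shape2 = 1.86

With s = shape1+shape2: μ = shape1/s and mode = (shape1−1)/(s−2). Eliminating shape1 = μs,
μs − 1 = m(s−2) ⇒ s(μ−m) = 1−2m ⇒ s = -0.86/-0.06 = 14.3333.
So shape1 = μs = 12.47, shape2 = (1−μ)s = 1.86.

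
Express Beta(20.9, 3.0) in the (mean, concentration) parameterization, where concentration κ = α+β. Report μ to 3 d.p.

μ = 0.874, κ = 23.9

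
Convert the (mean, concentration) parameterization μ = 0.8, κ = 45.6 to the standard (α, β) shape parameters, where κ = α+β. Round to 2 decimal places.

α = μκ = 0.8×45.6 = 36.48 and β = (1−μ)κ = 0.2×45.6 = 9.12.

α = 36.48, β = 9.12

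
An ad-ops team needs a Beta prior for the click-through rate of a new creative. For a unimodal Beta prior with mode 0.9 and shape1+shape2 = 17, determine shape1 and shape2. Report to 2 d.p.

Mode = (shape1−1)/(κ−2) with κ = shape1+shape2, so shape1−1 = 0.9·15 = 13.50.
shape1 = 14.50; shape2 = κ − shape1 = 2.50.

shape1 = 14.50, shape2 = 2.50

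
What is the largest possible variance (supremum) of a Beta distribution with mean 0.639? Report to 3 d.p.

For fixed mean μ the Beta variance is μ(1−μ)/(α+β+1), increasing as α+β decreases.
Its least upper bound (not attained) is μ(1−μ) = 0.639·0.361 = 0.231.

0.231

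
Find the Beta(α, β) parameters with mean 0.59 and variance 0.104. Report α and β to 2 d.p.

α = 0.78, β = 0.54

By moment matching, α+β = μ(1−μ)/σ² − 1 = (0.59·0.41)/0.104 − 1 = 2.3260 − 1 = 1.3260.
Since α/(α+β) = μ, α = 0.59·1.3260 = 0.78 and β = 0.41·1.3260 = 0.54.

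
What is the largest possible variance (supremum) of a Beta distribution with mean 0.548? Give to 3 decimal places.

For fixed mean μ the Beta variance is μ(1−μ)/(α+β+1), increasing as α+β decreases.
Its least upper bound (not attained) is μ(1−μ) = 0.548·0.452 = 0.248.

0.248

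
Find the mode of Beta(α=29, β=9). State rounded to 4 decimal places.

0.7778

With α,β > 1, mode = (α−1)/(α+β−2) = 28/36 = 0.7778.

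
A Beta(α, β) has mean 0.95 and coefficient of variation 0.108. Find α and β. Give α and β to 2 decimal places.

σ = CV·μ = 0.108×0.95 = 0.10260, so σ² = 0.010527.
s+1 = μ(1−μ)/σ² = 0.0475/0.010527 = 4.5123, so s = α+β = 3.5123.
α = μs = 3.34, β = (1−μ)s = 0.18.

α = 3.34, β = 0.18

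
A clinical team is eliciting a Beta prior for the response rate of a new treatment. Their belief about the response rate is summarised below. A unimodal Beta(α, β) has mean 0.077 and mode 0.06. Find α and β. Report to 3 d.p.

With s = α+β: μ = α/s and mode = (α−1)/(s−2). Eliminating α = μs,
μs − 1 = m(s−2) ⇒ s(μ−m) = 1−2m ⇒ s = 0.88/0.017 = 51.7647.
So α = μs = 3.986, β = (1−μ)s = 47.779.

α = 3.986, β = 47.779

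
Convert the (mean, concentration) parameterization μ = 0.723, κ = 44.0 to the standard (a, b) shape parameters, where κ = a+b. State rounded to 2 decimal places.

Split κ in proportion μ : (1−μ): a = 0.723·44.0 = 31.81, b = 44.0 − 31.81 = 12.19.

a = 31.81, b = 12.19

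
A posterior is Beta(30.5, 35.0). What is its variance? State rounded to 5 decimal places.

0.00374

Var = αβ/[(α+β)²(α+β+1)] = (30.5×35.0)/(65.5²×66.5) = 1067.50/285301.625 = 0.00374.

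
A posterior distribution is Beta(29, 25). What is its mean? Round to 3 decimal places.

0.537

The Beta mean is α/(α+β) = 29/(29+25) = 0.537.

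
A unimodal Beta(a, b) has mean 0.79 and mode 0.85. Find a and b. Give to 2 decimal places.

a = 9.22, b = 2.45

With s = a+b: μ = a/s and mode = (a−1)/(s−2). Eliminating a = μs,
μs − 1 = m(s−2) ⇒ s(μ−m) = 1−2m ⇒ s = -0.70/-0.06 = 11.6667.
So a = μs = 9.22, b = (1−μ)s = 2.45.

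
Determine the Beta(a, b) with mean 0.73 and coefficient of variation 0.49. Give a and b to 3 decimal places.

a = 0.395, b = 0.146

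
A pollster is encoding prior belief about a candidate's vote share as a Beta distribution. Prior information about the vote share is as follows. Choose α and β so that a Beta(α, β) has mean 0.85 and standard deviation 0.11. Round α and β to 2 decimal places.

α = 8.11, β = 1.43

Variance = 0.11² = 0.0121. The moment-matching identity α+β = μ(1−μ)/Var − 1 gives
α+β = 0.1275/0.0121 − 1 = 9.5372, so α = μ·9.5372 = 8.11 and β = (1−μ)·9.5372 = 1.43.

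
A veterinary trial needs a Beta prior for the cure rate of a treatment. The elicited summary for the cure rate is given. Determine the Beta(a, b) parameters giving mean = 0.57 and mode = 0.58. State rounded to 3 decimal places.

a = 9.120, b = 6.880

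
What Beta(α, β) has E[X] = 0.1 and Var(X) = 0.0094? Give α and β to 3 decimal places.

α = 0.857, β = 7.717

Let s = α+β. The Beta variance is μ(1−μ)/(s+1).
So s+1 = μ(1−μ)/σ² = (0.1×0.9)/0.0094 = 0.09/0.0094 = 9.5745, giving s = 8.5745.
Then α = μs = 0.1×8.5745 = 0.857 and β = (1−μ)s = 0.9×8.5745 = 7.717.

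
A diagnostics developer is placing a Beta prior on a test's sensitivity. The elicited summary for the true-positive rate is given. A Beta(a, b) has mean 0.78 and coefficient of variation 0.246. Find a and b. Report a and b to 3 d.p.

a = 2.855, b = 0.805

Var = (CV·μ)² = (0.246×0.78)² = 0.036818.
a+b = μ(1−μ)/Var − 1 = 0.1716/0.036818 − 1 = 3.6608.
Thus a = 0.78·3.6608 = 2.855 and b = 0.22·3.6608 = 0.805.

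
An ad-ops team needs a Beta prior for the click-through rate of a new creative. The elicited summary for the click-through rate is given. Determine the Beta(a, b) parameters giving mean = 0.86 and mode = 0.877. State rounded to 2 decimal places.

a = 38.14, b = 6.21

Let s = a+b. Mean gives a = μs = 0.86s; mode gives (a−1)/(s−2) = 0.877.
Substituting: 0.86s − 1 = 0.877(s−2) = 0.877s − 1.754, so -0.017s = -0.754 and s = 44.3529.
Then a = 0.86×44.3529 = 38.14 and b = s−a = 6.21.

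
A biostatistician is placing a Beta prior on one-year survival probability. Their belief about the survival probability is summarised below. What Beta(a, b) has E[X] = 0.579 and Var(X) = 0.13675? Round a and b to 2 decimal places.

a = 0.45, b = 0.33

Let s = a+b. The Beta variance is μ(1−μ)/(s+1).
So s+1 = μ(1−μ)/σ² = (0.579×0.421)/0.13675 = 0.243759/0.13675 = 1.7825, giving s = 0.7825.
Then a = μs = 0.579×0.7825 = 0.45 and b = (1−μ)s = 0.421×0.7825 = 0.33.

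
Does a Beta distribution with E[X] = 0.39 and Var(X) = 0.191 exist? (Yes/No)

Yes

The Beta variance bound is σ² < μ(1−μ).
Here μ(1−μ) = 0.39×0.61 = 0.2379, and 0.191 < 0.2379.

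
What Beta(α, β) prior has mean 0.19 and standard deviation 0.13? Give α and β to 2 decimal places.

σ² = 0.13² = 0.0169.
With s = α+β, Var = μ(1−μ)/(s+1), so s+1 = (0.19×0.81)/0.0169 = 9.1065 and s = 8.1065.
α = μs = 1.54, β = (1−μ)s = 6.57.

α = 1.54, β = 6.57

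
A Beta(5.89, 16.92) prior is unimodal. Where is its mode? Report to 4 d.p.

With α,β > 1, mode = (α−1)/(α+β−2) = 4.89/20.81 = 0.2350.

0.2350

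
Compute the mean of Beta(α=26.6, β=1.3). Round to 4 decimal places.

0.9534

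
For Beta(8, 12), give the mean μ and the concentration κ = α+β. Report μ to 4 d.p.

κ = α+β = 8+12 = 20; μ = α/κ = 8/20 = 0.4000.

μ = 0.4000, κ = 20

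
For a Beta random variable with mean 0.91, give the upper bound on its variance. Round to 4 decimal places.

For fixed mean μ the Beta variance is μ(1−μ)/(α+β+1), increasing as α+β decreases.
Its least upper bound (not attained) is μ(1−μ) = 0.91·0.09 = 0.0819.

0.0819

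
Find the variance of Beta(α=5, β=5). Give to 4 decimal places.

μ = 5/10 = 0.500000; Var = μ(1−μ)/(α+β+1) = 0.2500000/11 = 0.0227.

0.0227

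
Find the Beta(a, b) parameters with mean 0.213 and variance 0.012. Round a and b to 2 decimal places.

Let s = a+b. The Beta variance is μ(1−μ)/(s+1).
So s+1 = μ(1−μ)/σ² = (0.213×0.787)/0.012 = 0.167631/0.012 = 13.9693, giving s = 12.9693.
Then a = μs = 0.213×12.9693 = 2.76 and b = (1−μ)s = 0.787×12.9693 = 10.21.

a = 2.76, b = 10.21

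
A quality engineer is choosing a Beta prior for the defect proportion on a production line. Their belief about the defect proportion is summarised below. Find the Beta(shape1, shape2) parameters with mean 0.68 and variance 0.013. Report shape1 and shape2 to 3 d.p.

shape1 = 10.702, shape2 = 5.036

Write ν = shape1+shape2; then shape1 = μν and Var = μ(1−μ)/(ν+1).
ν = μ(1−μ)/Var − 1 = 0.2176/0.013 − 1 = 15.7385.
shape1 = 0.68·15.7385 = 10.702, shape2 = 0.32·15.7385 = 5.036.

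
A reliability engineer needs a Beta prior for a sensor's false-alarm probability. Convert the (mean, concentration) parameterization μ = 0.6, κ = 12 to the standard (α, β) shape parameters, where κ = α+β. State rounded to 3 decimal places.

α = 7.200, β = 4.800

Split κ in proportion μ : (1−μ): α = 0.6·12 = 7.200, β = 12 − 7.200 = 4.800.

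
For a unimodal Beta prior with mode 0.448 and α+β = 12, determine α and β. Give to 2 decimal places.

Since the density peak of Beta(α,β) is at (α−1)/(α+β−2),
α = 1 + 0.448(12−2) = 5.48 and β = 12 − 5.48 = 6.52.

α = 5.48, β = 6.52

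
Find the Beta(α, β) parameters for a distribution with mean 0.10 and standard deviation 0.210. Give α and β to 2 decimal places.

First σ² = 0.044100. Setting α = μn, β = (1−μ)n with n = α+β,
μ(1−μ)/(n+1) = 0.044100 ⇒ n+1 = 0.0900/0.044100 = 2.0408 ⇒ n = 1.0408.
Hence α = 0.10×1.0408 = 0.10, β = 0.90×1.0408 = 0.94.

α = 0.10, β = 0.94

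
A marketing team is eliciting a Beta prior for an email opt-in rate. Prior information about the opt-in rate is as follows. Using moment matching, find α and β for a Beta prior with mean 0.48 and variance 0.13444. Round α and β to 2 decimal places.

α = 0.41, β = 0.45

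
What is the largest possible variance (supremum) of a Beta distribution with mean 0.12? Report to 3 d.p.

0.106

Var = μ(1−μ)/(α+β+1), which approaches μ(1−μ) as α+β → 0.
So the supremum is μ(1−μ) = 0.12×0.88 = 0.106.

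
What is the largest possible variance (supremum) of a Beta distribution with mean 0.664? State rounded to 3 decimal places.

Var = μ(1−μ)/(α+β+1), which approaches μ(1−μ) as α+β → 0.
So the supremum is μ(1−μ) = 0.664×0.336 = 0.223.

0.223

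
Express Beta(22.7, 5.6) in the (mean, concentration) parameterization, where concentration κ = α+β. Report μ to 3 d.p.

κ = α+β = 22.7+5.6 = 28.3; μ = α/κ = 22.7/28.3 = 0.802.

μ = 0.802, κ = 28.3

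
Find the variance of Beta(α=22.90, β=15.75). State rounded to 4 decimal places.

0.0061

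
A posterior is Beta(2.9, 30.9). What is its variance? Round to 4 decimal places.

0.0023

Var = αβ/[(α+β)²(α+β+1)] = (2.9×30.9)/(33.8²×34.8) = 89.61/39756.912 = 0.0023.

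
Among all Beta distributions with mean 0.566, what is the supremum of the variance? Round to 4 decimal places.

0.2456

For fixed mean μ the Beta variance is μ(1−μ)/(α+β+1), increasing as α+β decreases.
Its least upper bound (not attained) is μ(1−μ) = 0.566·0.434 = 0.2456.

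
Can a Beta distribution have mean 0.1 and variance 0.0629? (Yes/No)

The Beta variance bound is σ² < μ(1−μ).
Here μ(1−μ) = 0.1×0.9 = 0.09, and 0.0629 < 0.09.

Yes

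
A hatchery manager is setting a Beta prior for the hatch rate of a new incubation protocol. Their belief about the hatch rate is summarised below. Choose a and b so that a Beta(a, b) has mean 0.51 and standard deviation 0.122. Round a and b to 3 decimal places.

a = 8.053, b = 7.737

σ² = 0.122² = 0.014884.
With s = a+b, Var = μ(1−μ)/(s+1), so s+1 = (0.51×0.49)/0.014884 = 16.7898 and s = 15.7898.
a = μs = 8.053, b = (1−μ)s = 7.737.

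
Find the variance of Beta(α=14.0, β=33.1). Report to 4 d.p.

0.0043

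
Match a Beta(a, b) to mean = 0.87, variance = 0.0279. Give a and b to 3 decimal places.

a = 2.657, b = 0.397

Let s = a+b. The Beta variance is μ(1−μ)/(s+1).
So s+1 = μ(1−μ)/σ² = (0.87×0.13)/0.0279 = 0.1131/0.0279 = 4.0538, giving s = 3.0538.
Then a = μs = 0.87×3.0538 = 2.657 and b = (1−μ)s = 0.13×3.0538 = 0.397.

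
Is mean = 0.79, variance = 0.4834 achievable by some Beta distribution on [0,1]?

No

The Beta variance bound is σ² < μ(1−μ).
Here μ(1−μ) = 0.79×0.21 = 0.1659, and 0.4834 ≥ 0.1659.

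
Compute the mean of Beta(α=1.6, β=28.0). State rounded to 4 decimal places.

0.0541

E[X] = α/(α+β) = 1.6/29.6 = 0.0541.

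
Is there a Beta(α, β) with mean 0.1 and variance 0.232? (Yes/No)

No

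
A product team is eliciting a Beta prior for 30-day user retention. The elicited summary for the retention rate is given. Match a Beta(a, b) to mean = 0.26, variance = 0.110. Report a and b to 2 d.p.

a = 0.19, b = 0.55

Write ν = a+b; then a = μν and Var = μ(1−μ)/(ν+1).
ν = μ(1−μ)/Var − 1 = 0.1924/0.110 − 1 = 0.7491.
a = 0.26·0.7491 = 0.19, b = 0.74·0.7491 = 0.55.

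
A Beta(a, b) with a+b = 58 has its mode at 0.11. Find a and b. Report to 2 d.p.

a = 7.16, b = 50.84

Mode = (a−1)/(κ−2) with κ = a+b, so a−1 = 0.11·56 = 6.16.
a = 7.16; b = κ − a = 50.84.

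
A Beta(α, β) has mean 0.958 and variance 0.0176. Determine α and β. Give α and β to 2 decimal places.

α = 1.23, β = 0.05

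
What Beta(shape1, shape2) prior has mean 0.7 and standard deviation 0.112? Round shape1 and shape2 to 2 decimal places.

First σ² = 0.012544. Setting shape1 = μn, shape2 = (1−μ)n with n = shape1+shape2,
μ(1−μ)/(n+1) = 0.012544 ⇒ n+1 = 0.21/0.012544 = 16.7411 ⇒ n = 15.7411.
Hence shape1 = 0.7×15.7411 = 11.02, shape2 = 0.3×15.7411 = 4.72.

shape1 = 11.02, shape2 = 4.72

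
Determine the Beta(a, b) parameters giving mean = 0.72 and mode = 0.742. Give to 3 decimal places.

a = 15.840, b = 6.160

Let s = a+b. Mean gives a = μs = 0.72s; mode gives (a−1)/(s−2) = 0.742.
Substituting: 0.72s − 1 = 0.742(s−2) = 0.742s − 1.484, so -0.022s = -0.484 and s = 22.0000.
Then a = 0.72×22.0000 = 15.840 and b = s−a = 6.160.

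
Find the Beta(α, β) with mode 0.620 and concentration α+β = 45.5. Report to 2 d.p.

α = 27.97, β = 17.53

Since the density peak of Beta(α,β) is at (α−1)/(α+β−2),
α = 1 + 0.620(45.5−2) = 27.97 and β = 45.5 − 27.97 = 17.53.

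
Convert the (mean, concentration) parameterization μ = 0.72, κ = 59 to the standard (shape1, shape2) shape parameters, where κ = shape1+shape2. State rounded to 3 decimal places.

Split κ in proportion μ : (1−μ): shape1 = 0.72·59 = 42.480, shape2 = 59 − 42.480 = 16.520.

shape1 = 42.480, shape2 = 16.520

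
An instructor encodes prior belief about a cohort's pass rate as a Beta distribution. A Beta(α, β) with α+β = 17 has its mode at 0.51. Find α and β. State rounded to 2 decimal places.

Since the density peak of Beta(α,β) is at (α−1)/(α+β−2),
α = 1 + 0.51(17−2) = 8.65 and β = 17 − 8.65 = 8.35.

α = 8.65, β = 8.35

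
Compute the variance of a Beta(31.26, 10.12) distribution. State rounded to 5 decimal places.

μ = 31.26/41.38 = 0.755437; Var = μ(1−μ)/(α+β+1) = 0.1847517/42.38 = 0.00436.

0.00436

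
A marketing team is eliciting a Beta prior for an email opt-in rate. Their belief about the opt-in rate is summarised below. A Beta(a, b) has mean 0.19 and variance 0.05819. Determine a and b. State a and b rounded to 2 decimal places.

a = 0.31, b = 1.33

Let s = a+b. The Beta variance is μ(1−μ)/(s+1).
So s+1 = μ(1−μ)/σ² = (0.19×0.81)/0.05819 = 0.1539/0.05819 = 2.6448, giving s = 1.6448.
Then a = μs = 0.19×1.6448 = 0.31 and b = (1−μ)s = 0.81×1.6448 = 1.33.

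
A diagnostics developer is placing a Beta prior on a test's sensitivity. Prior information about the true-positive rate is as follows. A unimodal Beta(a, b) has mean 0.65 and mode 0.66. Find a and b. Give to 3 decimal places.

a = 20.800, b = 11.200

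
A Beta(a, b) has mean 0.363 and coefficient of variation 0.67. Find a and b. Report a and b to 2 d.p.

Var = (CV·μ)² = (0.67×0.363)² = 0.059151.
a+b = μ(1−μ)/Var − 1 = 0.231231/0.059151 − 1 = 2.9092.
Thus a = 0.363·2.9092 = 1.06 and b = 0.637·2.9092 = 1.85.

a = 1.06, b = 1.85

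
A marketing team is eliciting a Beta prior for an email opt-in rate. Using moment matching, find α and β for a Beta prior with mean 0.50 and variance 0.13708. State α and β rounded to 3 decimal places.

Write ν = α+β; then α = μν and Var = μ(1−μ)/(ν+1).
ν = μ(1−μ)/Var − 1 = 0.2500/0.13708 − 1 = 0.8238.
α = 0.50·0.8238 = 0.412, β = 0.50·0.8238 = 0.412.

α = 0.412, β = 0.412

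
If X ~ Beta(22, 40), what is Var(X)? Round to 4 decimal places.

Var = αβ/[(α+β)²(α+β+1)] = (22×40)/(62²×63) = 880/242172 = 0.0036.

0.0036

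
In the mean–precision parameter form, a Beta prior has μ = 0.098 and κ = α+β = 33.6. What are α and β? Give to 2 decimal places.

α = 3.29, β = 30.31

Split κ in proportion μ : (1−μ): α = 0.098·33.6 = 3.29, β = 33.6 − 3.29 = 30.31.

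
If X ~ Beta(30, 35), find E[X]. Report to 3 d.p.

The Beta mean is α/(α+β) = 30/(30+35) = 0.462.

0.462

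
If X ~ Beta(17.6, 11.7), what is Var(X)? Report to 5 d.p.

0.00792

α+β = 29.3 and αβ = 205.92, so Var = αβ/[(α+β)²(α+β+1)] = 205.92/26012.247 = 0.00792.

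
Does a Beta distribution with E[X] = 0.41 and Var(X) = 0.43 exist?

The Beta variance bound is σ² < μ(1−μ).
Here μ(1−μ) = 0.41×0.59 = 0.2419, and 0.43 ≥ 0.2419.

No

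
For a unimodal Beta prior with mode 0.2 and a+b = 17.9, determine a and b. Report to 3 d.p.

a = 4.180, b = 13.720

Mode = (a−1)/(κ−2) with κ = a+b, so a−1 = 0.2·15.9 = 3.180.
a = 4.180; b = κ − a = 13.720.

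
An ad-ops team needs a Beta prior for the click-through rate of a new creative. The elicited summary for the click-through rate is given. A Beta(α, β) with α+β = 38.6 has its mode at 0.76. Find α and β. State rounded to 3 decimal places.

For α,β>1 the mode is (α−1)/(α+β−2), so α = mode·(κ−2)+1 = 0.76×36.6+1 = 28.816.
And β = (1−mode)·(κ−2)+1 = 0.24×36.6+1 = 9.784.

α = 28.816, β = 9.784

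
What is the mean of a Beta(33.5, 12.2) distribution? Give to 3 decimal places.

0.733

The Beta mean is α/(α+β) = 33.5/(33.5+12.2) = 0.733.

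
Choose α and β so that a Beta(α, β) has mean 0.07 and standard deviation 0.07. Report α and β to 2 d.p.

α = 0.86, β = 11.43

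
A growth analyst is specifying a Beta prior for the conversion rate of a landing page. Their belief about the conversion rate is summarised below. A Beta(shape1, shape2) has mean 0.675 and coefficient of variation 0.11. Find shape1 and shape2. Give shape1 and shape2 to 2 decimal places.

σ = CV·μ = 0.11×0.675 = 0.07425, so σ² = 0.005513.
s+1 = μ(1−μ)/σ² = 0.219375/0.005513 = 39.7919, so s = shape1+shape2 = 38.7919.
shape1 = μs = 26.18, shape2 = (1−μ)s = 12.61.

shape1 = 26.18, shape2 = 12.61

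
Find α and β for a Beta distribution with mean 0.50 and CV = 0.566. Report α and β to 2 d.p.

α = 1.06, β = 1.06

Var = (CV·μ)² = (0.566×0.50)² = 0.080089.
α+β = μ(1−μ)/Var − 1 = 0.2500/0.080089 − 1 = 2.1215.
Thus α = 0.50·2.1215 = 1.06 and β = 0.50·2.1215 = 1.06.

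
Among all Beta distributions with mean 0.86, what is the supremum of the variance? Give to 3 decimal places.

0.120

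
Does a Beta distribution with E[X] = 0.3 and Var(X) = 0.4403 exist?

No

For any Beta, Var(X) < E[X]·(1−E[X]).
Here μ(1−μ) = 0.3×0.7 = 0.21, and 0.4403 ≥ 0.21.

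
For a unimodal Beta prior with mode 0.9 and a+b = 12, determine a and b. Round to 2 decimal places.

a = 10.00, b = 2.00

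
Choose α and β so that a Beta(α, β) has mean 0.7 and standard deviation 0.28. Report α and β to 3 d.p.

First σ² = 0.0784. Setting α = μn, β = (1−μ)n with n = α+β,
μ(1−μ)/(n+1) = 0.0784 ⇒ n+1 = 0.21/0.0784 = 2.6786 ⇒ n = 1.6786.
Hence α = 0.7×1.6786 = 1.175, β = 0.3×1.6786 = 0.504.

α = 1.175, β = 0.504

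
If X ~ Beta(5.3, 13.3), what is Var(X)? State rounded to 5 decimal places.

0.01040

μ = 5.3/18.6 = 0.284946; Var = μ(1−μ)/(α+β+1) = 0.2037519/19.6 = 0.01040.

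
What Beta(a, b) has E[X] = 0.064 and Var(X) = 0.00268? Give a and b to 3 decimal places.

Let s = a+b. The Beta variance is μ(1−μ)/(s+1).
So s+1 = μ(1−μ)/σ² = (0.064×0.936)/0.00268 = 0.059904/0.00268 = 22.3522, giving s = 21.3522.
Then a = μs = 0.064×21.3522 = 1.367 and b = (1−μ)s = 0.936×21.3522 = 19.986.

a = 1.367, b = 19.986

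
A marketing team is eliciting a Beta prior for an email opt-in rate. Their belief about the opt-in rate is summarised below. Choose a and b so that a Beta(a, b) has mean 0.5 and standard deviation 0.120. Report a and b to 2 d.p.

a = 8.18, b = 8.18

Variance = 0.120² = 0.014400. The moment-matching identity a+b = μ(1−μ)/Var − 1 gives
a+b = 0.25/0.014400 − 1 = 16.3611, so a = μ·16.3611 = 8.18 and b = (1−μ)·16.3611 = 8.18.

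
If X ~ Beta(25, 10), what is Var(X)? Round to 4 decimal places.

α+β = 35 and αβ = 250, so Var = αβ/[(α+β)²(α+β+1)] = 250/44100 = 0.0057.

0.0057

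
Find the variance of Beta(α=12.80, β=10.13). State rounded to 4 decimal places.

α+β = 22.93 and αβ = 129.6640, so Var = αβ/[(α+β)²(α+β+1)] = 129.6640/12582.032657 = 0.0103.

0.0103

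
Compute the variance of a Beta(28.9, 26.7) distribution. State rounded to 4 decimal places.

Var = αβ/[(α+β)²(α+β+1)] = (28.9×26.7)/(55.6²×56.6) = 771.63/174970.976 = 0.0044.

0.0044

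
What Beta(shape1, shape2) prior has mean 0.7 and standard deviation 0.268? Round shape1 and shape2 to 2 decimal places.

shape1 = 1.35, shape2 = 0.58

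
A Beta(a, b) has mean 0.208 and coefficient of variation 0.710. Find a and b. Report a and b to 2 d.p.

σ = CV·μ = 0.710×0.208 = 0.14768, so σ² = 0.021809.
s+1 = μ(1−μ)/σ² = 0.164736/0.021809 = 7.5534, so s = a+b = 6.5534.
a = μs = 1.36, b = (1−μ)s = 5.19.

a = 1.36, b = 5.19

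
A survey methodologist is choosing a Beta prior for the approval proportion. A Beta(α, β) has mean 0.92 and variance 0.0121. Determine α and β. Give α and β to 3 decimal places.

α = 4.676, β = 0.407

By moment matching, α+β = μ(1−μ)/σ² − 1 = (0.92·0.08)/0.0121 − 1 = 6.0826 − 1 = 5.0826.
Since α/(α+β) = μ, α = 0.92·5.0826 = 4.676 and β = 0.08·5.0826 = 0.407.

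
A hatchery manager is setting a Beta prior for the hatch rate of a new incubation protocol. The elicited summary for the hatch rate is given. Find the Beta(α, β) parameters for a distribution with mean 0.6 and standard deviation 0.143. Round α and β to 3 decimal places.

α = 6.442, β = 4.295

First σ² = 0.020449. Setting α = μn, β = (1−μ)n with n = α+β,
μ(1−μ)/(n+1) = 0.020449 ⇒ n+1 = 0.24/0.020449 = 11.7365 ⇒ n = 10.7365.
Hence α = 0.6×10.7365 = 6.442, β = 0.4×10.7365 = 4.295.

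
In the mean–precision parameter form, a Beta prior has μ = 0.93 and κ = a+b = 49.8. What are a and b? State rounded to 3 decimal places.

a = 46.314, b = 3.486

Split κ in proportion μ : (1−μ): a = 0.93·49.8 = 46.314, b = 49.8 − 46.314 = 3.486.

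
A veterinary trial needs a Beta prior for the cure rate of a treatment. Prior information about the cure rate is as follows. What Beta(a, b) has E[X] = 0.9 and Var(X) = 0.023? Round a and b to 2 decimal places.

a = 2.62, b = 0.29

Let s = a+b. The Beta variance is μ(1−μ)/(s+1).
So s+1 = μ(1−μ)/σ² = (0.9×0.1)/0.023 = 0.09/0.023 = 3.9130, giving s = 2.9130.
Then a = μs = 0.9×2.9130 = 2.62 and b = (1−μ)s = 0.1×2.9130 = 0.29.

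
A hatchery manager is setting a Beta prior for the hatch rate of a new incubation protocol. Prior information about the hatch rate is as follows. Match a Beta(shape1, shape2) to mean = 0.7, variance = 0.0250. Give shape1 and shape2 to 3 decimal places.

By moment matching, shape1+shape2 = μ(1−μ)/σ² − 1 = (0.7·0.3)/0.0250 − 1 = 8.4000 − 1 = 7.4000.
Since shape1/(shape1+shape2) = μ, shape1 = 0.7·7.4000 = 5.180 and shape2 = 0.3·7.4000 = 2.220.

shape1 = 5.180, shape2 = 2.220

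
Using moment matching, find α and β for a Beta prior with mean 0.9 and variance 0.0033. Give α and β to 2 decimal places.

α = 23.65, β = 2.63

Write ν = α+β; then α = μν and Var = μ(1−μ)/(ν+1).
ν = μ(1−μ)/Var − 1 = 0.09/0.0033 − 1 = 26.2727.
α = 0.9·26.2727 = 23.65, β = 0.1·26.2727 = 2.63.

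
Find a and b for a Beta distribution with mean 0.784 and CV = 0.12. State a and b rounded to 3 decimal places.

σ = CV·μ = 0.12×0.784 = 0.09408, so σ² = 0.008851.
s+1 = μ(1−μ)/σ² = 0.169344/0.008851 = 19.1327, so s = a+b = 18.1327.
a = μs = 14.216, b = (1−μ)s = 3.917.

a = 14.216, b = 3.917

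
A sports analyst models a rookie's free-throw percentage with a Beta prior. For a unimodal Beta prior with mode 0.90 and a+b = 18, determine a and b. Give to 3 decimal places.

Mode = (a−1)/(κ−2) with κ = a+b, so a−1 = 0.90·16 = 14.400.
a = 15.400; b = κ − a = 2.600.

a = 15.400, b = 2.600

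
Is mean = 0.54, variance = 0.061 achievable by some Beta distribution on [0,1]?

Yes

A Beta with mean μ has variance μ(1−μ)/(α+β+1) < μ(1−μ).
Here μ(1−μ) = 0.54×0.46 = 0.2484, and 0.061 < 0.2484.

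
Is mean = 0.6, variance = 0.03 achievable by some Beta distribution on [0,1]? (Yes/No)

For any Beta, Var(X) < E[X]·(1−E[X]).
Here μ(1−μ) = 0.6×0.4 = 0.24, and 0.03 < 0.24.

Yes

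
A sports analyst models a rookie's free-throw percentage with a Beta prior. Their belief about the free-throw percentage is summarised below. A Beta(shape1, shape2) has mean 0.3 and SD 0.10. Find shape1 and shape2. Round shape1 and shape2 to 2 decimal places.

σ² = 0.10² = 0.0100.
With s = shape1+shape2, Var = μ(1−μ)/(s+1), so s+1 = (0.3×0.7)/0.0100 = 21.0000 and s = 20.0000.
shape1 = μs = 6.00, shape2 = (1−μ)s = 14.00.

shape1 = 6.00, shape2 = 14.00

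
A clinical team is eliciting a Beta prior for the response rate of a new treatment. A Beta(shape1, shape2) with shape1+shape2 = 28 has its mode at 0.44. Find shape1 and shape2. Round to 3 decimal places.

Mode = (shape1−1)/(κ−2) with κ = shape1+shape2, so shape1−1 = 0.44·26 = 11.440.
shape1 = 12.440; shape2 = κ − shape1 = 15.560.

shape1 = 12.440, shape2 = 15.560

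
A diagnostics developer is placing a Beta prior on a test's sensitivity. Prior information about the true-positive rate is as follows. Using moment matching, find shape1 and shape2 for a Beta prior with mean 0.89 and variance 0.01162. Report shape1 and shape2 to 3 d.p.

Let s = shape1+shape2. The Beta variance is μ(1−μ)/(s+1).
So s+1 = μ(1−μ)/σ² = (0.89×0.11)/0.01162 = 0.0979/0.01162 = 8.4251, giving s = 7.4251.
Then shape1 = μs = 0.89×7.4251 = 6.608 and shape2 = (1−μ)s = 0.11×7.4251 = 0.817.

shape1 = 6.608, shape2 = 0.817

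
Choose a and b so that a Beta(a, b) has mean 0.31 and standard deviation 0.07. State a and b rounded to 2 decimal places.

a = 13.22, b = 29.43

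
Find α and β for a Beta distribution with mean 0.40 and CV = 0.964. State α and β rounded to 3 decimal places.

Var = (CV·μ)² = (0.964×0.40)² = 0.148687.
α+β = μ(1−μ)/Var − 1 = 0.2400/0.148687 − 1 = 0.6141.
Thus α = 0.40·0.6141 = 0.246 and β = 0.60·0.6141 = 0.368.

α = 0.246, β = 0.368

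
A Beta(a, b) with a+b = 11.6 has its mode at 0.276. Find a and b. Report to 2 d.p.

a = 3.65, b = 7.95

Since the density peak of Beta(a,b) is at (a−1)/(a+b−2),
a = 1 + 0.276(11.6−2) = 3.65 and b = 11.6 − 3.65 = 7.95.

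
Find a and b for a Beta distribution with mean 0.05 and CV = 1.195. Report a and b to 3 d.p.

a = 0.615, b = 11.690

Var = (CV·μ)² = (1.195×0.05)² = 0.003570.
a+b = μ(1−μ)/Var − 1 = 0.0475/0.003570 − 1 = 12.3051.
Thus a = 0.05·12.3051 = 0.615 and b = 0.95·12.3051 = 11.690.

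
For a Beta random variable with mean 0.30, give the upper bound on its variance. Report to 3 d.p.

0.210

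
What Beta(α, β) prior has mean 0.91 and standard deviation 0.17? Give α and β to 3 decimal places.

σ² = 0.17² = 0.0289.
With s = α+β, Var = μ(1−μ)/(s+1), so s+1 = (0.91×0.09)/0.0289 = 2.8339 and s = 1.8339.
α = μs = 1.669, β = (1−μ)s = 0.165.

α = 1.669, β = 0.165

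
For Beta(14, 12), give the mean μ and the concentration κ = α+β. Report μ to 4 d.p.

μ = 0.5385, κ = 26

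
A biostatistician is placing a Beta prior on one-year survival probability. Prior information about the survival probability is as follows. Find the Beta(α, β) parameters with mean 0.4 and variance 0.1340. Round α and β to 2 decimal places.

By moment matching, α+β = μ(1−μ)/σ² − 1 = (0.4·0.6)/0.1340 − 1 = 1.7910 − 1 = 0.7910.
Since α/(α+β) = μ, α = 0.4·0.7910 = 0.32 and β = 0.6·0.7910 = 0.47.

α = 0.32, β = 0.47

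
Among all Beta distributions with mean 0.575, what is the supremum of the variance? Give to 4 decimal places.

0.2444

Var = μ(1−μ)/(α+β+1), which approaches μ(1−μ) as α+β → 0.
So the supremum is μ(1−μ) = 0.575×0.425 = 0.2444.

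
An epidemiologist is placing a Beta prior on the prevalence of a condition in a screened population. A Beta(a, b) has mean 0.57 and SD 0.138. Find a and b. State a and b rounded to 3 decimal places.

a = 6.766, b = 5.104

Variance = 0.138² = 0.019044. The moment-matching identity a+b = μ(1−μ)/Var − 1 gives
a+b = 0.2451/0.019044 − 1 = 11.8702, so a = μ·11.8702 = 6.766 and b = (1−μ)·11.8702 = 5.104.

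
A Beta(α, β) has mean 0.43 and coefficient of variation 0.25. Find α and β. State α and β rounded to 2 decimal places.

α = 8.69, β = 11.52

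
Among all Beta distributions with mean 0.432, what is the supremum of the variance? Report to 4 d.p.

0.2454

Var = μ(1−μ)/(α+β+1), which approaches μ(1−μ) as α+β → 0.
So the supremum is μ(1−μ) = 0.432×0.568 = 0.2454.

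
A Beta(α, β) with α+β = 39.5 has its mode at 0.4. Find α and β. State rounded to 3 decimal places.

α = 16.000, β = 23.500

Since the density peak of Beta(α,β) is at (α−1)/(α+β−2),
α = 1 + 0.4(39.5−2) = 16.000 and β = 39.5 − 16.000 = 23.500.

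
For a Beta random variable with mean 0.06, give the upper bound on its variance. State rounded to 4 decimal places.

0.0564

For fixed mean μ the Beta variance is μ(1−μ)/(α+β+1), increasing as α+β decreases.
Its least upper bound (not attained) is μ(1−μ) = 0.06·0.94 = 0.0564.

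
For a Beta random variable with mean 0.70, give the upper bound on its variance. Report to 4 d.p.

0.2100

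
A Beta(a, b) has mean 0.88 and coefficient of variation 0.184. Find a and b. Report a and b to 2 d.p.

Var = (CV·μ)² = (0.184×0.88)² = 0.026218.
a+b = μ(1−μ)/Var − 1 = 0.1056/0.026218 − 1 = 3.0278.
Thus a = 0.88·3.0278 = 2.66 and b = 0.12·3.0278 = 0.36.

a = 2.66, b = 0.36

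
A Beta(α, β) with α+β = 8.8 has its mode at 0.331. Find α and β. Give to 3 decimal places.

Since the density peak of Beta(α,β) is at (α−1)/(α+β−2),
α = 1 + 0.331(8.8−2) = 3.251 and β = 8.8 − 3.251 = 5.549.

α = 3.251, β = 5.549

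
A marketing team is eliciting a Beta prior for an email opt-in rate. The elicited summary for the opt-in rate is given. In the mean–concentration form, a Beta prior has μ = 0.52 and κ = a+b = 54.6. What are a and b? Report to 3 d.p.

a = 28.392, b = 26.208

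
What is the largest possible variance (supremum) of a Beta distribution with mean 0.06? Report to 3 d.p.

0.056

For fixed mean μ the Beta variance is μ(1−μ)/(α+β+1), increasing as α+β decreases.
Its least upper bound (not attained) is μ(1−μ) = 0.06·0.94 = 0.056.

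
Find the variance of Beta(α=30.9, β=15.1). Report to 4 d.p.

0.0047

μ = 30.9/46.0 = 0.671739; Var = μ(1−μ)/(α+β+1) = 0.2205057/47.0 = 0.0047.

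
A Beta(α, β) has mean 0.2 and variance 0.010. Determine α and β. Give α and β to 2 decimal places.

α = 3.00, β = 12.00

By moment matching, α+β = μ(1−μ)/σ² − 1 = (0.2·0.8)/0.010 − 1 = 16.0000 − 1 = 15.0000.
Since α/(α+β) = μ, α = 0.2·15.0000 = 3.00 and β = 0.8·15.0000 = 12.00.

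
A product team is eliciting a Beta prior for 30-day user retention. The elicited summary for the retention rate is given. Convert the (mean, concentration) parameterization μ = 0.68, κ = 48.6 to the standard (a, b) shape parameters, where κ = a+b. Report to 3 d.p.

Split κ in proportion μ : (1−μ): a = 0.68·48.6 = 33.048, b = 48.6 − 33.048 = 15.552.

a = 33.048, b = 15.552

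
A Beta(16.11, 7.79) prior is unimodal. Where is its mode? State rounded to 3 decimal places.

0.690

With α,β > 1, mode = (α−1)/(α+β−2) = 15.11/21.90 = 0.690.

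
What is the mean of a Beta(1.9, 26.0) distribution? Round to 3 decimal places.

0.068

The Beta mean is α/(α+β) = 1.9/(1.9+26.0) = 0.068.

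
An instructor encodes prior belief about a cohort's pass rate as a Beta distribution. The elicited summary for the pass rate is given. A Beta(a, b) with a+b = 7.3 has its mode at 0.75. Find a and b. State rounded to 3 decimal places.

a = 4.975, b = 2.325

Mode = (a−1)/(κ−2) with κ = a+b, so a−1 = 0.75·5.3 = 3.975.
a = 4.975; b = κ − a = 2.325.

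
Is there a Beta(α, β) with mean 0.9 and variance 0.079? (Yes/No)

Yes

The Beta variance bound is σ² < μ(1−μ).
Here μ(1−μ) = 0.9×0.1 = 0.09, and 0.079 < 0.09.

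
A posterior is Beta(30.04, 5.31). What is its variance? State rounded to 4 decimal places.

0.0035

Var = αβ/[(α+β)²(α+β+1)] = (30.04×5.31)/(35.35²×36.35) = 159.5124/45423.777875 = 0.0035.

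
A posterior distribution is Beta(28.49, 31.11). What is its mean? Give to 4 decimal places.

0.4780

E[X] = α/(α+β) = 28.49/59.60 = 0.4780.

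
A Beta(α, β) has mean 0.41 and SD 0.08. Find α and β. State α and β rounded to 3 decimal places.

Variance = 0.08² = 0.0064. The moment-matching identity α+β = μ(1−μ)/Var − 1 gives
α+β = 0.2419/0.0064 − 1 = 36.7969, so α = μ·36.7969 = 15.087 and β = (1−μ)·36.7969 = 21.710.

α = 15.087, β = 21.710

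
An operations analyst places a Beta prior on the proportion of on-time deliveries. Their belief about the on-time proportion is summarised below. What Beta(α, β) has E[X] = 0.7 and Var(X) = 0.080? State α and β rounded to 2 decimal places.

Write ν = α+β; then α = μν and Var = μ(1−μ)/(ν+1).
ν = μ(1−μ)/Var − 1 = 0.21/0.080 − 1 = 1.6250.
α = 0.7·1.6250 = 1.14, β = 0.3·1.6250 = 0.49.

α = 1.14, β = 0.49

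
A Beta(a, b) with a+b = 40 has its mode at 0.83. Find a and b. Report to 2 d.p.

a = 32.54, b = 7.46

For a,b>1 the mode is (a−1)/(a+b−2), so a = mode·(κ−2)+1 = 0.83×38+1 = 32.54.
And b = (1−mode)·(κ−2)+1 = 0.17×38+1 = 7.46.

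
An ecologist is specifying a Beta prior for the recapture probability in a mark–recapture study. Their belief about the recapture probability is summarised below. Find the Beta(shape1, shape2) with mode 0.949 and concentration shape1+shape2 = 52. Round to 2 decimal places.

Since the density peak of Beta(shape1,shape2) is at (shape1−1)/(shape1+shape2−2),
shape1 = 1 + 0.949(52−2) = 48.45 and shape2 = 52 − 48.45 = 3.55.

shape1 = 48.45, shape2 = 3.55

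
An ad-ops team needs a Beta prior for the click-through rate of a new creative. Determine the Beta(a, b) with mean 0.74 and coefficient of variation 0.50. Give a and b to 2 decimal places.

σ = CV·μ = 0.50×0.74 = 0.37000, so σ² = 0.136900.
s+1 = μ(1−μ)/σ² = 0.1924/0.136900 = 1.4054, so s = a+b = 0.4054.
a = μs = 0.30, b = (1−μ)s = 0.11.

a = 0.30, b = 0.11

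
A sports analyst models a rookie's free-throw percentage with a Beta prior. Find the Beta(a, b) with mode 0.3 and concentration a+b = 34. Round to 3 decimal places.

a = 10.600, b = 23.400

Since the density peak of Beta(a,b) is at (a−1)/(a+b−2),
a = 1 + 0.3(34−2) = 10.600 and b = 34 − 10.600 = 23.400.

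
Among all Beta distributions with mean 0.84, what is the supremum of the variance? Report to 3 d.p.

0.134

Var = μ(1−μ)/(α+β+1), which approaches μ(1−μ) as α+β → 0.
So the supremum is μ(1−μ) = 0.84×0.16 = 0.134.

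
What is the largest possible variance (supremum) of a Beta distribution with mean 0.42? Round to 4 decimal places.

0.2436

Var = μ(1−μ)/(α+β+1), which approaches μ(1−μ) as α+β → 0.
So the supremum is μ(1−μ) = 0.42×0.58 = 0.2436.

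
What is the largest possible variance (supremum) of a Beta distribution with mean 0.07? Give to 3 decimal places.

Var = μ(1−μ)/(α+β+1), which approaches μ(1−μ) as α+β → 0.
So the supremum is μ(1−μ) = 0.07×0.93 = 0.065.

0.065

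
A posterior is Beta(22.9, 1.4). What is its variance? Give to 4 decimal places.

0.0021

Var = αβ/[(α+β)²(α+β+1)] = (22.9×1.4)/(24.3²×25.3) = 32.06/14939.397 = 0.0021.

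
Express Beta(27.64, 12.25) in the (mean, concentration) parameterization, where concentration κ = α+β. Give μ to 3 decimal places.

μ = 0.693, κ = 39.89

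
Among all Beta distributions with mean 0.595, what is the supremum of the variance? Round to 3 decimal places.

0.241

For fixed mean μ the Beta variance is μ(1−μ)/(α+β+1), increasing as α+β decreases.
Its least upper bound (not attained) is μ(1−μ) = 0.595·0.405 = 0.241.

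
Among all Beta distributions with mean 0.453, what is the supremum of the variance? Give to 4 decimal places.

For fixed mean μ the Beta variance is μ(1−μ)/(α+β+1), increasing as α+β decreases.
Its least upper bound (not attained) is μ(1−μ) = 0.453·0.547 = 0.2478.

0.2478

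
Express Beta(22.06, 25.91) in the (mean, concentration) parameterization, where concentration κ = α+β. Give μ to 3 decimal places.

μ = 0.460, κ = 47.97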